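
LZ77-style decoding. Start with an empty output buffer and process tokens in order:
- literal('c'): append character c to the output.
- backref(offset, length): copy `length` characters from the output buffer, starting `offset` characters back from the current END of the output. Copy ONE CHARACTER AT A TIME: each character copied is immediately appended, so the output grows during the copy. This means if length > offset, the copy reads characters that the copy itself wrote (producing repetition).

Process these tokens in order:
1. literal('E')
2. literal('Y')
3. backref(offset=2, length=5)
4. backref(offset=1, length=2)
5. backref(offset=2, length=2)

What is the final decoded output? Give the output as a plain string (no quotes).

Token 1: literal('E'). Output: "E"
Token 2: literal('Y'). Output: "EY"
Token 3: backref(off=2, len=5) (overlapping!). Copied 'EYEYE' from pos 0. Output: "EYEYEYE"
Token 4: backref(off=1, len=2) (overlapping!). Copied 'EE' from pos 6. Output: "EYEYEYEEE"
Token 5: backref(off=2, len=2). Copied 'EE' from pos 7. Output: "EYEYEYEEEEE"

Answer: EYEYEYEEEEE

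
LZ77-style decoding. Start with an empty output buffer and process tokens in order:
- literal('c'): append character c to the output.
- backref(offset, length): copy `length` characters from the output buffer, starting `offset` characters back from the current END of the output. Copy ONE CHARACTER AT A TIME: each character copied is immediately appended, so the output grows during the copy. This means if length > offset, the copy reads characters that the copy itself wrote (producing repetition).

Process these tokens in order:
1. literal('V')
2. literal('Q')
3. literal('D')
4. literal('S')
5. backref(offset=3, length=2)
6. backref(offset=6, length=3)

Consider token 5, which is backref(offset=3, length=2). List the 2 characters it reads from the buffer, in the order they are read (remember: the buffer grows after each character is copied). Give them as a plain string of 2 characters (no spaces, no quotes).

Token 1: literal('V'). Output: "V"
Token 2: literal('Q'). Output: "VQ"
Token 3: literal('D'). Output: "VQD"
Token 4: literal('S'). Output: "VQDS"
Token 5: backref(off=3, len=2). Buffer before: "VQDS" (len 4)
  byte 1: read out[1]='Q', append. Buffer now: "VQDSQ"
  byte 2: read out[2]='D', append. Buffer now: "VQDSQD"

Answer: QD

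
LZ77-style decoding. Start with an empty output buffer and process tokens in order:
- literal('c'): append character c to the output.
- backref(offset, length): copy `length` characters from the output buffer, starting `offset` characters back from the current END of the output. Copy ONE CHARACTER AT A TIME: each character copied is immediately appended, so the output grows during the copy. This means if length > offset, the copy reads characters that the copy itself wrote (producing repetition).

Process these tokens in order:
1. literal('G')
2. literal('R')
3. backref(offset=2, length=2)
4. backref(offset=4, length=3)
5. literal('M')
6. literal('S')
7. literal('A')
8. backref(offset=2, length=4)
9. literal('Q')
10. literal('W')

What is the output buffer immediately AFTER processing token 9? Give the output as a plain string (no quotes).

Token 1: literal('G'). Output: "G"
Token 2: literal('R'). Output: "GR"
Token 3: backref(off=2, len=2). Copied 'GR' from pos 0. Output: "GRGR"
Token 4: backref(off=4, len=3). Copied 'GRG' from pos 0. Output: "GRGRGRG"
Token 5: literal('M'). Output: "GRGRGRGM"
Token 6: literal('S'). Output: "GRGRGRGMS"
Token 7: literal('A'). Output: "GRGRGRGMSA"
Token 8: backref(off=2, len=4) (overlapping!). Copied 'SASA' from pos 8. Output: "GRGRGRGMSASASA"
Token 9: literal('Q'). Output: "GRGRGRGMSASASAQ"

Answer: GRGRGRGMSASASAQ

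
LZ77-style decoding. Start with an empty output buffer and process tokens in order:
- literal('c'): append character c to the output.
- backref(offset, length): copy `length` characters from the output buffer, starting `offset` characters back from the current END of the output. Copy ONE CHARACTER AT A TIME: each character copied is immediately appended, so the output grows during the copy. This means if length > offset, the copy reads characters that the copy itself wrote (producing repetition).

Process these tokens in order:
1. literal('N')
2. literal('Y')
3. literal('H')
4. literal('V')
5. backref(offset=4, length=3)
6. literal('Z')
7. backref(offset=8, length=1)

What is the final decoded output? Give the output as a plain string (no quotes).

Token 1: literal('N'). Output: "N"
Token 2: literal('Y'). Output: "NY"
Token 3: literal('H'). Output: "NYH"
Token 4: literal('V'). Output: "NYHV"
Token 5: backref(off=4, len=3). Copied 'NYH' from pos 0. Output: "NYHVNYH"
Token 6: literal('Z'). Output: "NYHVNYHZ"
Token 7: backref(off=8, len=1). Copied 'N' from pos 0. Output: "NYHVNYHZN"

Answer: NYHVNYHZN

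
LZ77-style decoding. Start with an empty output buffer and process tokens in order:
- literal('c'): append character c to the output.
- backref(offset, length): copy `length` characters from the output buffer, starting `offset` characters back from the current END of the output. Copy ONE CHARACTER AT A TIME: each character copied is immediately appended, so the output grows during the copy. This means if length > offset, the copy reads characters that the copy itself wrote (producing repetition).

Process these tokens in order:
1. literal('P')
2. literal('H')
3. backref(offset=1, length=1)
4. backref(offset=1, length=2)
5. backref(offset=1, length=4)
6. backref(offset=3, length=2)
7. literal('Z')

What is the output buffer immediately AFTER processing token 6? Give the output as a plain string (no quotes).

Answer: PHHHHHHHHHH

Derivation:
Token 1: literal('P'). Output: "P"
Token 2: literal('H'). Output: "PH"
Token 3: backref(off=1, len=1). Copied 'H' from pos 1. Output: "PHH"
Token 4: backref(off=1, len=2) (overlapping!). Copied 'HH' from pos 2. Output: "PHHHH"
Token 5: backref(off=1, len=4) (overlapping!). Copied 'HHHH' from pos 4. Output: "PHHHHHHHH"
Token 6: backref(off=3, len=2). Copied 'HH' from pos 6. Output: "PHHHHHHHHHH"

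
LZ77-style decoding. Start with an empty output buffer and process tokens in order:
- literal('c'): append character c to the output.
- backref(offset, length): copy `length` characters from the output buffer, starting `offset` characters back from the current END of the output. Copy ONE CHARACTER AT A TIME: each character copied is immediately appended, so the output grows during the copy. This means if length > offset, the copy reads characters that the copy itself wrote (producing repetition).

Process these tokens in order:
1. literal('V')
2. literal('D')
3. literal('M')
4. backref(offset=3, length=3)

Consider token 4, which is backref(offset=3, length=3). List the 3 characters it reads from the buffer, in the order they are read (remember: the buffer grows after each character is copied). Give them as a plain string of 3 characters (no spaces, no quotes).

Token 1: literal('V'). Output: "V"
Token 2: literal('D'). Output: "VD"
Token 3: literal('M'). Output: "VDM"
Token 4: backref(off=3, len=3). Buffer before: "VDM" (len 3)
  byte 1: read out[0]='V', append. Buffer now: "VDMV"
  byte 2: read out[1]='D', append. Buffer now: "VDMVD"
  byte 3: read out[2]='M', append. Buffer now: "VDMVDM"

Answer: VDM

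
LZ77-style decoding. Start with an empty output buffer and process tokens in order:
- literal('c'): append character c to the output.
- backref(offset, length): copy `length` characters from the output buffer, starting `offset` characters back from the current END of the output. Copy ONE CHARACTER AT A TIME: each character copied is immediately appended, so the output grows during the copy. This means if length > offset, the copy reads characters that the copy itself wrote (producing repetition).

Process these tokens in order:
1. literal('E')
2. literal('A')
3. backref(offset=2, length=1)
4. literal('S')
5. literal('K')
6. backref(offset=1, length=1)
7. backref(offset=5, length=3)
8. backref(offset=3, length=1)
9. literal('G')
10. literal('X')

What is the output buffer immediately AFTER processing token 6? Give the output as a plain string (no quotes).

Answer: EAESKK

Derivation:
Token 1: literal('E'). Output: "E"
Token 2: literal('A'). Output: "EA"
Token 3: backref(off=2, len=1). Copied 'E' from pos 0. Output: "EAE"
Token 4: literal('S'). Output: "EAES"
Token 5: literal('K'). Output: "EAESK"
Token 6: backref(off=1, len=1). Copied 'K' from pos 4. Output: "EAESKK"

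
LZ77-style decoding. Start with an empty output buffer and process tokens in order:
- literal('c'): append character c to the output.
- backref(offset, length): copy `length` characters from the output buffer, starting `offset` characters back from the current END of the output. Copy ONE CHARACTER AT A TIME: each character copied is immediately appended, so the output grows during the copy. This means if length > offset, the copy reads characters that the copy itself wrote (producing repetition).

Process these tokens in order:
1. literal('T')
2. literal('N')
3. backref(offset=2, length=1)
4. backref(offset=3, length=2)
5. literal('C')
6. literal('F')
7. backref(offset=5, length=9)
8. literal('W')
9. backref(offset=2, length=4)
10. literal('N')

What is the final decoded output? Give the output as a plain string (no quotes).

Answer: TNTTNCFTTNCFTTNCWCWCWN

Derivation:
Token 1: literal('T'). Output: "T"
Token 2: literal('N'). Output: "TN"
Token 3: backref(off=2, len=1). Copied 'T' from pos 0. Output: "TNT"
Token 4: backref(off=3, len=2). Copied 'TN' from pos 0. Output: "TNTTN"
Token 5: literal('C'). Output: "TNTTNC"
Token 6: literal('F'). Output: "TNTTNCF"
Token 7: backref(off=5, len=9) (overlapping!). Copied 'TTNCFTTNC' from pos 2. Output: "TNTTNCFTTNCFTTNC"
Token 8: literal('W'). Output: "TNTTNCFTTNCFTTNCW"
Token 9: backref(off=2, len=4) (overlapping!). Copied 'CWCW' from pos 15. Output: "TNTTNCFTTNCFTTNCWCWCW"
Token 10: literal('N'). Output: "TNTTNCFTTNCFTTNCWCWCWN"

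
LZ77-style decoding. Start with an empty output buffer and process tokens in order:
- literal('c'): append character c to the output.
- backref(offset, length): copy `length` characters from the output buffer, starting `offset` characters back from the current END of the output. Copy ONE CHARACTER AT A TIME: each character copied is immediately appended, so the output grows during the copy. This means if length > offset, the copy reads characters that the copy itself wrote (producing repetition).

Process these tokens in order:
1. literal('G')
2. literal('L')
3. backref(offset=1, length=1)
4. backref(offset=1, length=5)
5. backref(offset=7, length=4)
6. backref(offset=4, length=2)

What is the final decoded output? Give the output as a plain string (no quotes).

Answer: GLLLLLLLLLLLLL

Derivation:
Token 1: literal('G'). Output: "G"
Token 2: literal('L'). Output: "GL"
Token 3: backref(off=1, len=1). Copied 'L' from pos 1. Output: "GLL"
Token 4: backref(off=1, len=5) (overlapping!). Copied 'LLLLL' from pos 2. Output: "GLLLLLLL"
Token 5: backref(off=7, len=4). Copied 'LLLL' from pos 1. Output: "GLLLLLLLLLLL"
Token 6: backref(off=4, len=2). Copied 'LL' from pos 8. Output: "GLLLLLLLLLLLLL"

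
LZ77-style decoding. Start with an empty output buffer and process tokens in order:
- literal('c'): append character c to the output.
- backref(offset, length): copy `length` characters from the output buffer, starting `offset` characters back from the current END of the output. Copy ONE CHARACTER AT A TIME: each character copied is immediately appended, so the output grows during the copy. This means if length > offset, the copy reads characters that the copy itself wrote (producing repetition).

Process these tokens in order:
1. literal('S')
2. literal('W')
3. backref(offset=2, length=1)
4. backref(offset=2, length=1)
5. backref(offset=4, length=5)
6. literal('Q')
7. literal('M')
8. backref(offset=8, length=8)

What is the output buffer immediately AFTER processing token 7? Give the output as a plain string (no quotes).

Answer: SWSWSWSWSQM

Derivation:
Token 1: literal('S'). Output: "S"
Token 2: literal('W'). Output: "SW"
Token 3: backref(off=2, len=1). Copied 'S' from pos 0. Output: "SWS"
Token 4: backref(off=2, len=1). Copied 'W' from pos 1. Output: "SWSW"
Token 5: backref(off=4, len=5) (overlapping!). Copied 'SWSWS' from pos 0. Output: "SWSWSWSWS"
Token 6: literal('Q'). Output: "SWSWSWSWSQ"
Token 7: literal('M'). Output: "SWSWSWSWSQM"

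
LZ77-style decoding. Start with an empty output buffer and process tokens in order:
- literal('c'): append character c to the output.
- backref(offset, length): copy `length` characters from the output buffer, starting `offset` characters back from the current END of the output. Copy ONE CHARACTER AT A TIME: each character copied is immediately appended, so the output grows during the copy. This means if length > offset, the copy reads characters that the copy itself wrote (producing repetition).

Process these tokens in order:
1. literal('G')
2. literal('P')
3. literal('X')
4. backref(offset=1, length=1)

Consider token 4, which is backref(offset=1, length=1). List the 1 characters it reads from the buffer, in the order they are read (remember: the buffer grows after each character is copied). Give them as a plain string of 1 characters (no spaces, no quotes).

Answer: X

Derivation:
Token 1: literal('G'). Output: "G"
Token 2: literal('P'). Output: "GP"
Token 3: literal('X'). Output: "GPX"
Token 4: backref(off=1, len=1). Buffer before: "GPX" (len 3)
  byte 1: read out[2]='X', append. Buffer now: "GPXX"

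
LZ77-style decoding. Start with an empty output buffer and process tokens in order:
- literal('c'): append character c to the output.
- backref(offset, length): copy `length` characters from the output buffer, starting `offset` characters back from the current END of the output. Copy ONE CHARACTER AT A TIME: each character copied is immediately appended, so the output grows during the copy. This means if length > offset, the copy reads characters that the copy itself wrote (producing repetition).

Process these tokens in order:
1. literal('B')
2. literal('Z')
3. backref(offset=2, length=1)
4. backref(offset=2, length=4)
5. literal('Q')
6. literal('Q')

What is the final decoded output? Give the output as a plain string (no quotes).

Token 1: literal('B'). Output: "B"
Token 2: literal('Z'). Output: "BZ"
Token 3: backref(off=2, len=1). Copied 'B' from pos 0. Output: "BZB"
Token 4: backref(off=2, len=4) (overlapping!). Copied 'ZBZB' from pos 1. Output: "BZBZBZB"
Token 5: literal('Q'). Output: "BZBZBZBQ"
Token 6: literal('Q'). Output: "BZBZBZBQQ"

Answer: BZBZBZBQQ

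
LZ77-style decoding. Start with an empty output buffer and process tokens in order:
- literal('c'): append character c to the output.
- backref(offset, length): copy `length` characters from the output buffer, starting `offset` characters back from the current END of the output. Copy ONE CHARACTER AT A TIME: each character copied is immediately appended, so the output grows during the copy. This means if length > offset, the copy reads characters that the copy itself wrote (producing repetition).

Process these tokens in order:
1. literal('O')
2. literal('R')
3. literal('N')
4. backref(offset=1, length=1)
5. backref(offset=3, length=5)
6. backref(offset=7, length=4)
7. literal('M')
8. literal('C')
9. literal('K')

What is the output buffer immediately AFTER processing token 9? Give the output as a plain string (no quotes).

Token 1: literal('O'). Output: "O"
Token 2: literal('R'). Output: "OR"
Token 3: literal('N'). Output: "ORN"
Token 4: backref(off=1, len=1). Copied 'N' from pos 2. Output: "ORNN"
Token 5: backref(off=3, len=5) (overlapping!). Copied 'RNNRN' from pos 1. Output: "ORNNRNNRN"
Token 6: backref(off=7, len=4). Copied 'NNRN' from pos 2. Output: "ORNNRNNRNNNRN"
Token 7: literal('M'). Output: "ORNNRNNRNNNRNM"
Token 8: literal('C'). Output: "ORNNRNNRNNNRNMC"
Token 9: literal('K'). Output: "ORNNRNNRNNNRNMCK"

Answer: ORNNRNNRNNNRNMCK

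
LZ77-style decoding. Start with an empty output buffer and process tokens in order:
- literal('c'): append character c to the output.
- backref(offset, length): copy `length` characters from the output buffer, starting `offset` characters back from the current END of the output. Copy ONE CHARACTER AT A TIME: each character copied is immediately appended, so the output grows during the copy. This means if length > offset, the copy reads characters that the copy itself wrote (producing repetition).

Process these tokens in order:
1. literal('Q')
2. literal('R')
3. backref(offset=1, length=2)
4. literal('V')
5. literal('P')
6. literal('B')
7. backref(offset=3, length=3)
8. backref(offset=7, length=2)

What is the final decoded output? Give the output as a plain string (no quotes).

Answer: QRRRVPBVPBRV

Derivation:
Token 1: literal('Q'). Output: "Q"
Token 2: literal('R'). Output: "QR"
Token 3: backref(off=1, len=2) (overlapping!). Copied 'RR' from pos 1. Output: "QRRR"
Token 4: literal('V'). Output: "QRRRV"
Token 5: literal('P'). Output: "QRRRVP"
Token 6: literal('B'). Output: "QRRRVPB"
Token 7: backref(off=3, len=3). Copied 'VPB' from pos 4. Output: "QRRRVPBVPB"
Token 8: backref(off=7, len=2). Copied 'RV' from pos 3. Output: "QRRRVPBVPBRV"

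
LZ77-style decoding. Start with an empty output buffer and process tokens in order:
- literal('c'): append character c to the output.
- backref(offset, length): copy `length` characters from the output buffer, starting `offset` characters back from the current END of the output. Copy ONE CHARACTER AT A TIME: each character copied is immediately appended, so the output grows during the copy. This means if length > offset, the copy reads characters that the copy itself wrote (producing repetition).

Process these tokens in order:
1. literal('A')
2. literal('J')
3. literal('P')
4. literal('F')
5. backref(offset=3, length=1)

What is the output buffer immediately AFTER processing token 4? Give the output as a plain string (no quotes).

Answer: AJPF

Derivation:
Token 1: literal('A'). Output: "A"
Token 2: literal('J'). Output: "AJ"
Token 3: literal('P'). Output: "AJP"
Token 4: literal('F'). Output: "AJPF"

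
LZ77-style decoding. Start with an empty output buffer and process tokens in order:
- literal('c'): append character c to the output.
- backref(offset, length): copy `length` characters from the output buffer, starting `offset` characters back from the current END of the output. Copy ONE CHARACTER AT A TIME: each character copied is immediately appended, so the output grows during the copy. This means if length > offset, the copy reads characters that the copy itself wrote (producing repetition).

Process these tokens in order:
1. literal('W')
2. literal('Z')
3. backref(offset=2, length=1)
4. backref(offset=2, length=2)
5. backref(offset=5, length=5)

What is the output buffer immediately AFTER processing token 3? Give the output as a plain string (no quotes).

Token 1: literal('W'). Output: "W"
Token 2: literal('Z'). Output: "WZ"
Token 3: backref(off=2, len=1). Copied 'W' from pos 0. Output: "WZW"

Answer: WZW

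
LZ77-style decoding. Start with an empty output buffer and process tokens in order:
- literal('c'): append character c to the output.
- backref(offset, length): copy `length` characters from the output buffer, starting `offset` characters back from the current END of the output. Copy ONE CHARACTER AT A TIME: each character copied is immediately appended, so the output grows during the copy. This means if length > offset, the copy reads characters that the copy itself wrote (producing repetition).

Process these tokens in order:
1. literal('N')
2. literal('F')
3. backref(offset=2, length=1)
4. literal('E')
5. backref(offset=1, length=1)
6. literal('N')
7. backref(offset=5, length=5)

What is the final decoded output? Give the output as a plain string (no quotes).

Token 1: literal('N'). Output: "N"
Token 2: literal('F'). Output: "NF"
Token 3: backref(off=2, len=1). Copied 'N' from pos 0. Output: "NFN"
Token 4: literal('E'). Output: "NFNE"
Token 5: backref(off=1, len=1). Copied 'E' from pos 3. Output: "NFNEE"
Token 6: literal('N'). Output: "NFNEEN"
Token 7: backref(off=5, len=5). Copied 'FNEEN' from pos 1. Output: "NFNEENFNEEN"

Answer: NFNEENFNEEN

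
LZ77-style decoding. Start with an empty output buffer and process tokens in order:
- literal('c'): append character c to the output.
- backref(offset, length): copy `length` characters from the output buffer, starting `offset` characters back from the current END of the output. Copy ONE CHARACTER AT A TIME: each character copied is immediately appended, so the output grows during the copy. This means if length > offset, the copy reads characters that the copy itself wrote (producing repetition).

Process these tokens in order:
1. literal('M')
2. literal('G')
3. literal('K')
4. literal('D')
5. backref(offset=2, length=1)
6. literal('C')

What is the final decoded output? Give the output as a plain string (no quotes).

Answer: MGKDKC

Derivation:
Token 1: literal('M'). Output: "M"
Token 2: literal('G'). Output: "MG"
Token 3: literal('K'). Output: "MGK"
Token 4: literal('D'). Output: "MGKD"
Token 5: backref(off=2, len=1). Copied 'K' from pos 2. Output: "MGKDK"
Token 6: literal('C'). Output: "MGKDKC"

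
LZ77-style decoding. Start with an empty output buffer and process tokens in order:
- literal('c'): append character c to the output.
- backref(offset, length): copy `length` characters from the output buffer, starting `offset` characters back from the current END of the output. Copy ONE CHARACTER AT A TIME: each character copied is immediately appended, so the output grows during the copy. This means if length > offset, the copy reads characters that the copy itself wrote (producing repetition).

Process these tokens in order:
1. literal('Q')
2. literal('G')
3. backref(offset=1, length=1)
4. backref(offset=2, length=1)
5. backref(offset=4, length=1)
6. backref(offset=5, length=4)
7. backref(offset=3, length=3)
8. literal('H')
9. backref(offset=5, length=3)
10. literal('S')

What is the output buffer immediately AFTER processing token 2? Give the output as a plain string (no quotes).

Token 1: literal('Q'). Output: "Q"
Token 2: literal('G'). Output: "QG"

Answer: QG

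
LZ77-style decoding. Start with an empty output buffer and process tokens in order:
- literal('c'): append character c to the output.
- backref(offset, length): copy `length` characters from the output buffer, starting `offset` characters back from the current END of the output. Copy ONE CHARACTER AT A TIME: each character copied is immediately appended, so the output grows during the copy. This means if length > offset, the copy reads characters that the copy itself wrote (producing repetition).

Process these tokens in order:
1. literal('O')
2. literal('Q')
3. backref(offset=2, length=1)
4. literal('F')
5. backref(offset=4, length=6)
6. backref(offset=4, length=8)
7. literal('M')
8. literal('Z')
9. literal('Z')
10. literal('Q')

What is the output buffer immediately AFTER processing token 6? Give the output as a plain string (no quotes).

Answer: OQOFOQOFOQOFOQOFOQ

Derivation:
Token 1: literal('O'). Output: "O"
Token 2: literal('Q'). Output: "OQ"
Token 3: backref(off=2, len=1). Copied 'O' from pos 0. Output: "OQO"
Token 4: literal('F'). Output: "OQOF"
Token 5: backref(off=4, len=6) (overlapping!). Copied 'OQOFOQ' from pos 0. Output: "OQOFOQOFOQ"
Token 6: backref(off=4, len=8) (overlapping!). Copied 'OFOQOFOQ' from pos 6. Output: "OQOFOQOFOQOFOQOFOQ"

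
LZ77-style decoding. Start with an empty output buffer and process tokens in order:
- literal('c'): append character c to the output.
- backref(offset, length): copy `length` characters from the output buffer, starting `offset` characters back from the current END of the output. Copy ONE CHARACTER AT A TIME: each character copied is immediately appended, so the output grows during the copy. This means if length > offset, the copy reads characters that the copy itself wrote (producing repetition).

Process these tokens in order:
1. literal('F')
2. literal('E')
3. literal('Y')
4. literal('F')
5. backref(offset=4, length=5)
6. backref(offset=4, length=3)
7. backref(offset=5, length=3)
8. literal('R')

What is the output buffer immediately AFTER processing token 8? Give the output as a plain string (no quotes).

Answer: FEYFFEYFFEYFFFER

Derivation:
Token 1: literal('F'). Output: "F"
Token 2: literal('E'). Output: "FE"
Token 3: literal('Y'). Output: "FEY"
Token 4: literal('F'). Output: "FEYF"
Token 5: backref(off=4, len=5) (overlapping!). Copied 'FEYFF' from pos 0. Output: "FEYFFEYFF"
Token 6: backref(off=4, len=3). Copied 'EYF' from pos 5. Output: "FEYFFEYFFEYF"
Token 7: backref(off=5, len=3). Copied 'FFE' from pos 7. Output: "FEYFFEYFFEYFFFE"
Token 8: literal('R'). Output: "FEYFFEYFFEYFFFER"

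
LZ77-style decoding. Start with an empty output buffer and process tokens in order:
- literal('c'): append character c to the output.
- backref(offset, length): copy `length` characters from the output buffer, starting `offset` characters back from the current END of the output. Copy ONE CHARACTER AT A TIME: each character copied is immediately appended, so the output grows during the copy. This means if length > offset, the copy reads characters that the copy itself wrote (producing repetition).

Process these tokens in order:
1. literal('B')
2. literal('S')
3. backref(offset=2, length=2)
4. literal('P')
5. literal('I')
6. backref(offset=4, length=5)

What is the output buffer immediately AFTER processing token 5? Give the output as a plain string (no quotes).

Answer: BSBSPI

Derivation:
Token 1: literal('B'). Output: "B"
Token 2: literal('S'). Output: "BS"
Token 3: backref(off=2, len=2). Copied 'BS' from pos 0. Output: "BSBS"
Token 4: literal('P'). Output: "BSBSP"
Token 5: literal('I'). Output: "BSBSPI"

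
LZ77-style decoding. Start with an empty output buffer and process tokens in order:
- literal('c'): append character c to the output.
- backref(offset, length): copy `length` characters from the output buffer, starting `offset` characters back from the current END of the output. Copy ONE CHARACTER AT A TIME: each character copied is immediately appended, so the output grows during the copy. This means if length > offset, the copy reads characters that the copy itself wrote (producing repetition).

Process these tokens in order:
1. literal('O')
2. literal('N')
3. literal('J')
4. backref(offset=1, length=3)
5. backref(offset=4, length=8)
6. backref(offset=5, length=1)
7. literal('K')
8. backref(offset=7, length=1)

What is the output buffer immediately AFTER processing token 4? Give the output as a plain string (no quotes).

Token 1: literal('O'). Output: "O"
Token 2: literal('N'). Output: "ON"
Token 3: literal('J'). Output: "ONJ"
Token 4: backref(off=1, len=3) (overlapping!). Copied 'JJJ' from pos 2. Output: "ONJJJJ"

Answer: ONJJJJ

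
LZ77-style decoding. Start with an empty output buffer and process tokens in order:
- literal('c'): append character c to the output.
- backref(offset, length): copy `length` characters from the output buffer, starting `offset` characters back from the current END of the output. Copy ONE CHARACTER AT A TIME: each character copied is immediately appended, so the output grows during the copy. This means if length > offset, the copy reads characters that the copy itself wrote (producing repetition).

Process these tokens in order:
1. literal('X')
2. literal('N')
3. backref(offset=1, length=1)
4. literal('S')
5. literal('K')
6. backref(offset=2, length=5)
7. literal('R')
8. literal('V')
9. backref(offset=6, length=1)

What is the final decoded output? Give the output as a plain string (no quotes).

Answer: XNNSKSKSKSRVK

Derivation:
Token 1: literal('X'). Output: "X"
Token 2: literal('N'). Output: "XN"
Token 3: backref(off=1, len=1). Copied 'N' from pos 1. Output: "XNN"
Token 4: literal('S'). Output: "XNNS"
Token 5: literal('K'). Output: "XNNSK"
Token 6: backref(off=2, len=5) (overlapping!). Copied 'SKSKS' from pos 3. Output: "XNNSKSKSKS"
Token 7: literal('R'). Output: "XNNSKSKSKSR"
Token 8: literal('V'). Output: "XNNSKSKSKSRV"
Token 9: backref(off=6, len=1). Copied 'K' from pos 6. Output: "XNNSKSKSKSRVK"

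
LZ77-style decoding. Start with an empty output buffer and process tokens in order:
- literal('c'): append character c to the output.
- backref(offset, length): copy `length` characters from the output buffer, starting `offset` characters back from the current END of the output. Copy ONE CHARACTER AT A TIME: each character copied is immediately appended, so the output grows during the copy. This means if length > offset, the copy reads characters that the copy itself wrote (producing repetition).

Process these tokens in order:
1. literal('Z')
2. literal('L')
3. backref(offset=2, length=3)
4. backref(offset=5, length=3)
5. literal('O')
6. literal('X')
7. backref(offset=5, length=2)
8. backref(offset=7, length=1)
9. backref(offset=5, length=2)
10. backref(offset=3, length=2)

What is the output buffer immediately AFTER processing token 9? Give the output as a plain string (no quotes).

Token 1: literal('Z'). Output: "Z"
Token 2: literal('L'). Output: "ZL"
Token 3: backref(off=2, len=3) (overlapping!). Copied 'ZLZ' from pos 0. Output: "ZLZLZ"
Token 4: backref(off=5, len=3). Copied 'ZLZ' from pos 0. Output: "ZLZLZZLZ"
Token 5: literal('O'). Output: "ZLZLZZLZO"
Token 6: literal('X'). Output: "ZLZLZZLZOX"
Token 7: backref(off=5, len=2). Copied 'ZL' from pos 5. Output: "ZLZLZZLZOXZL"
Token 8: backref(off=7, len=1). Copied 'Z' from pos 5. Output: "ZLZLZZLZOXZLZ"
Token 9: backref(off=5, len=2). Copied 'OX' from pos 8. Output: "ZLZLZZLZOXZLZOX"

Answer: ZLZLZZLZOXZLZOX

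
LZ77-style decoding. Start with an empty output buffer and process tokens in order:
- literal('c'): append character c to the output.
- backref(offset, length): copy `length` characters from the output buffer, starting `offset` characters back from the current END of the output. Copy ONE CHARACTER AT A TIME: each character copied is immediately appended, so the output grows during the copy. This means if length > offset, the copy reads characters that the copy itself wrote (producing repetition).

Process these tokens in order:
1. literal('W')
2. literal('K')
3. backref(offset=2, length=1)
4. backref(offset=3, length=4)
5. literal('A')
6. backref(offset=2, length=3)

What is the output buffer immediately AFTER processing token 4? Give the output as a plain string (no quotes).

Token 1: literal('W'). Output: "W"
Token 2: literal('K'). Output: "WK"
Token 3: backref(off=2, len=1). Copied 'W' from pos 0. Output: "WKW"
Token 4: backref(off=3, len=4) (overlapping!). Copied 'WKWW' from pos 0. Output: "WKWWKWW"

Answer: WKWWKWW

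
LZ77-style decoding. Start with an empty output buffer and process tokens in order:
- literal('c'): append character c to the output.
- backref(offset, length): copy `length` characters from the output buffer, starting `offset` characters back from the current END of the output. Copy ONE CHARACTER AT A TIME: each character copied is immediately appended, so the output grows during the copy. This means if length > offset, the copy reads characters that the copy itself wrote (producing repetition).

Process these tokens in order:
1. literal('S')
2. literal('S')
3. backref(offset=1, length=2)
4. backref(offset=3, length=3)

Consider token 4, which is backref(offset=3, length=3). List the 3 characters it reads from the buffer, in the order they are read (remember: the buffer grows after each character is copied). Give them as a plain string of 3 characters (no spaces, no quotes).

Token 1: literal('S'). Output: "S"
Token 2: literal('S'). Output: "SS"
Token 3: backref(off=1, len=2) (overlapping!). Copied 'SS' from pos 1. Output: "SSSS"
Token 4: backref(off=3, len=3). Buffer before: "SSSS" (len 4)
  byte 1: read out[1]='S', append. Buffer now: "SSSSS"
  byte 2: read out[2]='S', append. Buffer now: "SSSSSS"
  byte 3: read out[3]='S', append. Buffer now: "SSSSSSS"

Answer: SSS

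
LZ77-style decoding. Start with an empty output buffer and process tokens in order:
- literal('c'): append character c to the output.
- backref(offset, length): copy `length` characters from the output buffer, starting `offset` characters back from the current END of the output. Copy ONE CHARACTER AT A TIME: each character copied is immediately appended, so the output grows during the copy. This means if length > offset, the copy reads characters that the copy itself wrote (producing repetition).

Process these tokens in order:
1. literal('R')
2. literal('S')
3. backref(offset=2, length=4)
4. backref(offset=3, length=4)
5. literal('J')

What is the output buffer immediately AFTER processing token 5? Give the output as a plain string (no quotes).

Answer: RSRSRSSRSSJ

Derivation:
Token 1: literal('R'). Output: "R"
Token 2: literal('S'). Output: "RS"
Token 3: backref(off=2, len=4) (overlapping!). Copied 'RSRS' from pos 0. Output: "RSRSRS"
Token 4: backref(off=3, len=4) (overlapping!). Copied 'SRSS' from pos 3. Output: "RSRSRSSRSS"
Token 5: literal('J'). Output: "RSRSRSSRSSJ"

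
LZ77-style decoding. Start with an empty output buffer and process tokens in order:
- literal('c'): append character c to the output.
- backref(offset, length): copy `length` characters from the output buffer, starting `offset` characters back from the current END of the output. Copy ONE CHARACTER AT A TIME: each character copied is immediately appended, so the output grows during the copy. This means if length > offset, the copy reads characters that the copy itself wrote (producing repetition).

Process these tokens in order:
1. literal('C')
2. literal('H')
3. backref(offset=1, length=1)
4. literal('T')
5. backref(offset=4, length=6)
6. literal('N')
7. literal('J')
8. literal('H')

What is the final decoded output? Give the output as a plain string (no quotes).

Answer: CHHTCHHTCHNJH

Derivation:
Token 1: literal('C'). Output: "C"
Token 2: literal('H'). Output: "CH"
Token 3: backref(off=1, len=1). Copied 'H' from pos 1. Output: "CHH"
Token 4: literal('T'). Output: "CHHT"
Token 5: backref(off=4, len=6) (overlapping!). Copied 'CHHTCH' from pos 0. Output: "CHHTCHHTCH"
Token 6: literal('N'). Output: "CHHTCHHTCHN"
Token 7: literal('J'). Output: "CHHTCHHTCHNJ"
Token 8: literal('H'). Output: "CHHTCHHTCHNJH"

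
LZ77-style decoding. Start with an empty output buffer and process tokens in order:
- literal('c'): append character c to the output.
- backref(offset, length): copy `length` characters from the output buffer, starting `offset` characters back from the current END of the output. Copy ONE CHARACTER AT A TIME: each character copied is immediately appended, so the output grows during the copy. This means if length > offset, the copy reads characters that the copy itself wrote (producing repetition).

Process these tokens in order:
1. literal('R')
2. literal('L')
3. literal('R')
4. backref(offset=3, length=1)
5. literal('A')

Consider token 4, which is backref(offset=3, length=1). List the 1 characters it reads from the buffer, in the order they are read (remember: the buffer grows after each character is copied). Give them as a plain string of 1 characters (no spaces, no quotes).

Token 1: literal('R'). Output: "R"
Token 2: literal('L'). Output: "RL"
Token 3: literal('R'). Output: "RLR"
Token 4: backref(off=3, len=1). Buffer before: "RLR" (len 3)
  byte 1: read out[0]='R', append. Buffer now: "RLRR"

Answer: R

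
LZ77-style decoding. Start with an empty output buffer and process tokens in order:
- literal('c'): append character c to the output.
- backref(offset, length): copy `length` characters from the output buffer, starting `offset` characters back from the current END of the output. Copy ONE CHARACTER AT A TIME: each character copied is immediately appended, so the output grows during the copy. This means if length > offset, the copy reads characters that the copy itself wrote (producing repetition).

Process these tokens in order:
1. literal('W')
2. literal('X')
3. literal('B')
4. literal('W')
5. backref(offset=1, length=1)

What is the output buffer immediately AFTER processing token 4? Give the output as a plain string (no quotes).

Answer: WXBW

Derivation:
Token 1: literal('W'). Output: "W"
Token 2: literal('X'). Output: "WX"
Token 3: literal('B'). Output: "WXB"
Token 4: literal('W'). Output: "WXBW"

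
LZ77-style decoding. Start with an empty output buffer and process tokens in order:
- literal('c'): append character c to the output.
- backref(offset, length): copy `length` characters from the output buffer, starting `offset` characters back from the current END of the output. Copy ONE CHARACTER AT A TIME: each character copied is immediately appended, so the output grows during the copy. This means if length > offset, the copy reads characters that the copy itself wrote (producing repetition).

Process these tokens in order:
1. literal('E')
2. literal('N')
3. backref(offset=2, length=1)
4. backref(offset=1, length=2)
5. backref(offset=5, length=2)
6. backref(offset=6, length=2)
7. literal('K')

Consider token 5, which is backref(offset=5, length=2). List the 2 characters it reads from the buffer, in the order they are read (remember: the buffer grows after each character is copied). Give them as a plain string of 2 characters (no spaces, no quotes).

Answer: EN

Derivation:
Token 1: literal('E'). Output: "E"
Token 2: literal('N'). Output: "EN"
Token 3: backref(off=2, len=1). Copied 'E' from pos 0. Output: "ENE"
Token 4: backref(off=1, len=2) (overlapping!). Copied 'EE' from pos 2. Output: "ENEEE"
Token 5: backref(off=5, len=2). Buffer before: "ENEEE" (len 5)
  byte 1: read out[0]='E', append. Buffer now: "ENEEEE"
  byte 2: read out[1]='N', append. Buffer now: "ENEEEEN"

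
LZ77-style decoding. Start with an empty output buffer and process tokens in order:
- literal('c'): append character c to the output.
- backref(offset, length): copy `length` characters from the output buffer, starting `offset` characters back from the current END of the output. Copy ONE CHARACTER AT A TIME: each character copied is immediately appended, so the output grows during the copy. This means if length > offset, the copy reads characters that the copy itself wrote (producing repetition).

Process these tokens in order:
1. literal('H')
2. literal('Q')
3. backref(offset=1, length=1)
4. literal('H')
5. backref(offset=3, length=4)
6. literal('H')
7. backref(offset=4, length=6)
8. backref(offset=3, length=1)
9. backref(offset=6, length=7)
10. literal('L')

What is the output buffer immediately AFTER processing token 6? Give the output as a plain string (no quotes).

Token 1: literal('H'). Output: "H"
Token 2: literal('Q'). Output: "HQ"
Token 3: backref(off=1, len=1). Copied 'Q' from pos 1. Output: "HQQ"
Token 4: literal('H'). Output: "HQQH"
Token 5: backref(off=3, len=4) (overlapping!). Copied 'QQHQ' from pos 1. Output: "HQQHQQHQ"
Token 6: literal('H'). Output: "HQQHQQHQH"

Answer: HQQHQQHQH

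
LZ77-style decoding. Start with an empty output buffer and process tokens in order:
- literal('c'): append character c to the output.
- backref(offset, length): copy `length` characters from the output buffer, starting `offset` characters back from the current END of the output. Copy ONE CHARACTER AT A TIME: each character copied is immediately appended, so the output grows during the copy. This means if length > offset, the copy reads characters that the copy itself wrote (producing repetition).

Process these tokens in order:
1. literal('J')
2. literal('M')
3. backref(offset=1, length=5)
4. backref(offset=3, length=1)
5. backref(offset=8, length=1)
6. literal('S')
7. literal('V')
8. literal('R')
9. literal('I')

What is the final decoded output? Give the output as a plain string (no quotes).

Token 1: literal('J'). Output: "J"
Token 2: literal('M'). Output: "JM"
Token 3: backref(off=1, len=5) (overlapping!). Copied 'MMMMM' from pos 1. Output: "JMMMMMM"
Token 4: backref(off=3, len=1). Copied 'M' from pos 4. Output: "JMMMMMMM"
Token 5: backref(off=8, len=1). Copied 'J' from pos 0. Output: "JMMMMMMMJ"
Token 6: literal('S'). Output: "JMMMMMMMJS"
Token 7: literal('V'). Output: "JMMMMMMMJSV"
Token 8: literal('R'). Output: "JMMMMMMMJSVR"
Token 9: literal('I'). Output: "JMMMMMMMJSVRI"

Answer: JMMMMMMMJSVRI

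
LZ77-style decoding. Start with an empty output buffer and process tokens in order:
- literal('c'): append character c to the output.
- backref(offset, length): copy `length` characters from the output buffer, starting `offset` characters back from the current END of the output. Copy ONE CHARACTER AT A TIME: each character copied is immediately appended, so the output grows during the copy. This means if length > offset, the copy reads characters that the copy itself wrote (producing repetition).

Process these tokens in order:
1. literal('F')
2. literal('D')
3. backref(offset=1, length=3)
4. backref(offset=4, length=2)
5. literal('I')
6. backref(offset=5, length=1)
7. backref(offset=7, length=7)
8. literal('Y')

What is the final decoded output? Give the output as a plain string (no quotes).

Token 1: literal('F'). Output: "F"
Token 2: literal('D'). Output: "FD"
Token 3: backref(off=1, len=3) (overlapping!). Copied 'DDD' from pos 1. Output: "FDDDD"
Token 4: backref(off=4, len=2). Copied 'DD' from pos 1. Output: "FDDDDDD"
Token 5: literal('I'). Output: "FDDDDDDI"
Token 6: backref(off=5, len=1). Copied 'D' from pos 3. Output: "FDDDDDDID"
Token 7: backref(off=7, len=7). Copied 'DDDDDID' from pos 2. Output: "FDDDDDDIDDDDDDID"
Token 8: literal('Y'). Output: "FDDDDDDIDDDDDDIDY"

Answer: FDDDDDDIDDDDDDIDY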